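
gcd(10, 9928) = 2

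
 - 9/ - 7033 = 9/7033 = 0.00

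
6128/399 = 15 + 143/399 = 15.36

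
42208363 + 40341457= 82549820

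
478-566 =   -  88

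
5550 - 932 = 4618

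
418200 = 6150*68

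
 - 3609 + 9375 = 5766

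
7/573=7/573  =  0.01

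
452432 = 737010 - 284578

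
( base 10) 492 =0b111101100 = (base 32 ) FC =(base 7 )1302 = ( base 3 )200020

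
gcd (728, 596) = 4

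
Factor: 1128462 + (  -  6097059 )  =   - 4968597  =  -  3^1 * 1656199^1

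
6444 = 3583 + 2861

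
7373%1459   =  78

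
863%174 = 167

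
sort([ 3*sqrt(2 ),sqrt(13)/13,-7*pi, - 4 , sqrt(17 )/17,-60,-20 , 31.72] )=[ - 60,-7*pi, -20, - 4,sqrt(17 )/17,sqrt(13 ) /13, 3*sqrt(2 ) , 31.72 ]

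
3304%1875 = 1429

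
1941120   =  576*3370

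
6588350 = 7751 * 850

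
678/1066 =339/533 = 0.64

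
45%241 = 45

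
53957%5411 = 5258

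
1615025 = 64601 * 25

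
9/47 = 9/47 = 0.19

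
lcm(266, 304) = 2128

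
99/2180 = 99/2180 = 0.05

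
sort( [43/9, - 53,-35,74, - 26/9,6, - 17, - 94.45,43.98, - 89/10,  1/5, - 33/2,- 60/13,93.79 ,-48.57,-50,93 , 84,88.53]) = [ - 94.45, - 53, -50,-48.57,  -  35, - 17, - 33/2, - 89/10, - 60/13, - 26/9, 1/5, 43/9, 6,43.98, 74,84,  88.53,93,93.79 ] 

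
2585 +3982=6567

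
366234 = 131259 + 234975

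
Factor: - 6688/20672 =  - 2^ (-1)*11^1*17^ ( - 1) = -11/34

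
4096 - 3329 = 767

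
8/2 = 4   =  4.00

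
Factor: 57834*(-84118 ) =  - 4864880412=- 2^2* 3^5*7^1*17^1*137^1*307^1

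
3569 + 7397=10966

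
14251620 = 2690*5298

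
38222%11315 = 4277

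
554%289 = 265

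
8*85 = 680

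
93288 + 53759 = 147047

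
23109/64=23109/64 = 361.08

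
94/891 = 94/891=0.11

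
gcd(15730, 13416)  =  26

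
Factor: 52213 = 7^1*7459^1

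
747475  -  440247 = 307228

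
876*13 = 11388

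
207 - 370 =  - 163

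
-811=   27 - 838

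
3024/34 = 88+ 16/17 = 88.94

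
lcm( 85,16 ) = 1360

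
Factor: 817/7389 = 3^(-2)*19^1*43^1*821^(-1 )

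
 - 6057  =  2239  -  8296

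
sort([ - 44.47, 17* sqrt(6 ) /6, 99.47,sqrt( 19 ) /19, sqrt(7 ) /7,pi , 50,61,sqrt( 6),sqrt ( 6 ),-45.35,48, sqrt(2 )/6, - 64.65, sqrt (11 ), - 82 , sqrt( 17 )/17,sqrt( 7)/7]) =[  -  82 , - 64.65,  -  45.35, - 44.47,sqrt(19) /19,sqrt( 2 ) /6,sqrt( 17 )/17,sqrt( 7)/7 , sqrt( 7 ) /7,sqrt(6),sqrt(6 ),pi,sqrt(11 ),17*sqrt(6 )/6, 48,50, 61, 99.47]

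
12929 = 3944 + 8985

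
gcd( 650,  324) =2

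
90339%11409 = 10476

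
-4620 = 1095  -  5715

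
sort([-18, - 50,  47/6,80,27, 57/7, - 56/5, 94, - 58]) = [ - 58,-50,-18,-56/5 , 47/6,57/7,27,  80, 94]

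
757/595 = 757/595 = 1.27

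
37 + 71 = 108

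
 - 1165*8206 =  - 9559990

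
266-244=22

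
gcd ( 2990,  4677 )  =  1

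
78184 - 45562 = 32622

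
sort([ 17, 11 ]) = [11, 17 ] 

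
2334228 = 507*4604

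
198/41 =198/41  =  4.83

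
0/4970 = 0 = 0.00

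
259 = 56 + 203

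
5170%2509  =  152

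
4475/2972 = 1+1503/2972 = 1.51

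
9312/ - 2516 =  -4+188/629 = - 3.70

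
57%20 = 17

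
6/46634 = 3/23317 = 0.00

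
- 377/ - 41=377/41= 9.20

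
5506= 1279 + 4227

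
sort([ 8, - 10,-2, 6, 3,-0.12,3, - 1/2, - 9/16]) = [ - 10,-2, - 9/16,  -  1/2, - 0.12, 3, 3,6,8]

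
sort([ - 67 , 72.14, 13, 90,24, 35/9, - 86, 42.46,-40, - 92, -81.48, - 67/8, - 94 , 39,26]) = [ - 94 , - 92 , - 86, - 81.48, - 67,-40, - 67/8, 35/9 , 13,24, 26,39, 42.46 , 72.14, 90]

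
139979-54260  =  85719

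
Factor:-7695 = - 3^4*5^1*19^1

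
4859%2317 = 225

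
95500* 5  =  477500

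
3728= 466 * 8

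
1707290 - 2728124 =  - 1020834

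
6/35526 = 1/5921 = 0.00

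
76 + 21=97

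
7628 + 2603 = 10231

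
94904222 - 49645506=45258716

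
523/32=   16+11/32 = 16.34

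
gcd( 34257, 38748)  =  3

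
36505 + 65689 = 102194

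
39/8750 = 39/8750 = 0.00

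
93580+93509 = 187089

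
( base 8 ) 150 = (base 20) 54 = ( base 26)40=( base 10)104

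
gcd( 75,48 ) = 3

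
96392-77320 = 19072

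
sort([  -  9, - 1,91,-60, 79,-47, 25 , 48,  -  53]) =[-60, - 53, - 47, - 9, - 1,25,48 , 79,  91 ]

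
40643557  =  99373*409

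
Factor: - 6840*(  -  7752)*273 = 14475464640 = 2^6*3^4*5^1*7^1*13^1*17^1  *19^2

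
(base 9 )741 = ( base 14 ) 312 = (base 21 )17G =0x25C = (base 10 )604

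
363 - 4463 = - 4100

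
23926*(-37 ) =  - 885262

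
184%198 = 184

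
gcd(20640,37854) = 6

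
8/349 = 8/349 = 0.02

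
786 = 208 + 578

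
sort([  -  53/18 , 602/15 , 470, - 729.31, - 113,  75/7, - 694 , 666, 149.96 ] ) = [ - 729.31,-694,-113,-53/18, 75/7,602/15,149.96, 470, 666]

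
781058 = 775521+5537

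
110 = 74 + 36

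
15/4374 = 5/1458  =  0.00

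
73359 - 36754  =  36605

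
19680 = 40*492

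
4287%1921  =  445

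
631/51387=631/51387=0.01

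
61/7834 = 61/7834 = 0.01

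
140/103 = 1+37/103 = 1.36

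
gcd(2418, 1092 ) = 78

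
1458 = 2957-1499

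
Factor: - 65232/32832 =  - 2^(  -  2)*19^( - 1)*151^1 = - 151/76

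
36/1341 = 4/149 = 0.03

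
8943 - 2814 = 6129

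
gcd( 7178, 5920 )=74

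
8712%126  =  18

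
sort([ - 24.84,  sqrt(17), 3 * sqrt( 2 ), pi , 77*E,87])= [ - 24.84,pi, sqrt( 17),3* sqrt( 2 ),87,77*E ]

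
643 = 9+634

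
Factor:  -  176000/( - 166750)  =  704/667=2^6*11^1*23^(  -  1) * 29^( - 1 )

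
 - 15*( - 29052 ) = 435780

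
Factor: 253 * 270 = 68310=2^1*3^3*5^1*11^1*23^1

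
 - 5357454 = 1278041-6635495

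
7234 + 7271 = 14505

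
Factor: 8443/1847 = 1847^(-1 )*8443^1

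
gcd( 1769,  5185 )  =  61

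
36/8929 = 36/8929 = 0.00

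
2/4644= 1/2322 = 0.00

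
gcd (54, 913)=1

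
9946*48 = 477408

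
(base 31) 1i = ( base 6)121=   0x31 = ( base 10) 49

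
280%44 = 16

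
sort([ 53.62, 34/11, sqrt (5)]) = [ sqrt(5), 34/11, 53.62]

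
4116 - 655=3461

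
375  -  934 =  -  559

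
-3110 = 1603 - 4713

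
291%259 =32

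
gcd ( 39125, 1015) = 5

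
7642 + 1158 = 8800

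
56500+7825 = 64325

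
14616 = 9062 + 5554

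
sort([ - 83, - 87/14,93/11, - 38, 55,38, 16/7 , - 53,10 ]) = [ - 83, - 53, - 38, - 87/14,  16/7, 93/11,10,38, 55 ] 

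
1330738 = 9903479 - 8572741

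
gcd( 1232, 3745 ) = 7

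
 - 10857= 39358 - 50215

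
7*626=4382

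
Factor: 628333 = 149^1*4217^1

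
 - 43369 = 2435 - 45804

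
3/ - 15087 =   -  1 + 5028/5029 = - 0.00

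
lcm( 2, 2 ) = 2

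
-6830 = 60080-66910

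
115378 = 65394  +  49984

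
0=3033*0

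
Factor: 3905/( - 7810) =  - 1/2 = - 2^ (  -  1 )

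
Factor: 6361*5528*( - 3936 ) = -138403961088= - 2^8*3^1*41^1*691^1*6361^1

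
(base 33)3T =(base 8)200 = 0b10000000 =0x80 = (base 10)128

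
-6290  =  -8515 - -2225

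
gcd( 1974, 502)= 2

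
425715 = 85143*5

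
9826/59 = 9826/59 = 166.54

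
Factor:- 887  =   - 887^1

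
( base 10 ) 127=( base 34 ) 3P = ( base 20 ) 67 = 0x7f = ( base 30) 47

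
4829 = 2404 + 2425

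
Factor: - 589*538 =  - 2^1*19^1*31^1*269^1 = - 316882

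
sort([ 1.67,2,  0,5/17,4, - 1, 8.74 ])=[ -1, 0  ,  5/17,1.67, 2,4,8.74 ] 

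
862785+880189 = 1742974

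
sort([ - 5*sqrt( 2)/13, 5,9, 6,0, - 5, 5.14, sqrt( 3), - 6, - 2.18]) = [ - 6 , - 5, - 2.18,-5*sqrt(2)/13,0,sqrt(3 ) , 5, 5.14 , 6, 9 ] 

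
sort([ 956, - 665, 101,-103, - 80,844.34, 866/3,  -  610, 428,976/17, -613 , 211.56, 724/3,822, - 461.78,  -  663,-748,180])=[ - 748,-665,-663, - 613,-610, - 461.78, - 103, - 80,976/17, 101, 180, 211.56, 724/3, 866/3, 428, 822, 844.34,956]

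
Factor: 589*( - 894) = -526566 = - 2^1*3^1*19^1 * 31^1*149^1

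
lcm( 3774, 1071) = 79254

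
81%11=4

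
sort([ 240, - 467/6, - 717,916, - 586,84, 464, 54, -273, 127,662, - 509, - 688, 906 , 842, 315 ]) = [ - 717, - 688, - 586, - 509, - 273, - 467/6, 54,  84,127, 240, 315,464, 662, 842,906,916] 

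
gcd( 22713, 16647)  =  3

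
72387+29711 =102098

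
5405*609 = 3291645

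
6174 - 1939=4235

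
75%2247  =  75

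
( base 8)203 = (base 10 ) 131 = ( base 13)A1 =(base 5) 1011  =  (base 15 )8B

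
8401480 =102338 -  - 8299142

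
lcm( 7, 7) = 7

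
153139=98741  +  54398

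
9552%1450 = 852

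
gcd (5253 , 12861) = 3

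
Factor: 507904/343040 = 496/335 =2^4*5^(-1 )*31^1*67^( - 1 )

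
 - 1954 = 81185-83139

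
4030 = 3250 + 780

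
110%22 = 0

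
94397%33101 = 28195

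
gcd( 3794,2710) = 542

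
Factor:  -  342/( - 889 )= 2^1 * 3^2 *7^ ( - 1)*19^1*127^ (-1 )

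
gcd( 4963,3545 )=709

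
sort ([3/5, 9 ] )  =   [3/5 , 9 ]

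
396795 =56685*7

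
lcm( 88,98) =4312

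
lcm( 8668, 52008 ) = 52008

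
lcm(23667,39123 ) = 1917027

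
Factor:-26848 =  - 2^5*839^1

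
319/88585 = 319/88585 = 0.00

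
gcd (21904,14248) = 8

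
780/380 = 2 + 1/19 =2.05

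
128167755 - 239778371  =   - 111610616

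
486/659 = 486/659 = 0.74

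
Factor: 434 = 2^1*7^1*31^1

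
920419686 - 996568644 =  -76148958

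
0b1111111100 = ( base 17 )390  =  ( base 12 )710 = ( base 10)1020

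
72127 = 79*913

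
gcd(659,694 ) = 1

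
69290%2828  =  1418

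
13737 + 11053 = 24790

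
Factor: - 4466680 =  - 2^3*5^1*111667^1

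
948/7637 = 948/7637 = 0.12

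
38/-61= -38/61 = - 0.62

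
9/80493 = 3/26831 =0.00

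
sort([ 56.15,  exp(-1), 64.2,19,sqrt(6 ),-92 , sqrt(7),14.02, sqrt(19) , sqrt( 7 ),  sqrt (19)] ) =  [-92, exp( - 1),sqrt( 6), sqrt( 7) , sqrt( 7), sqrt( 19),  sqrt( 19 ),  14.02,  19, 56.15, 64.2]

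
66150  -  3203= 62947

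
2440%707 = 319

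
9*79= 711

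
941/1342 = 941/1342  =  0.70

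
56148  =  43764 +12384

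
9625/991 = 9 + 706/991   =  9.71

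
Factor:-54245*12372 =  - 671119140= -  2^2*3^1*5^1*19^1 * 571^1*1031^1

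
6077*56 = 340312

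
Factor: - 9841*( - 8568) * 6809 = 574119137592   =  2^3 * 3^2*7^1*11^1 * 13^1*17^1*619^1*757^1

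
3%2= 1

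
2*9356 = 18712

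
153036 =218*702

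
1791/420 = 4 + 37/140 = 4.26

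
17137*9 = 154233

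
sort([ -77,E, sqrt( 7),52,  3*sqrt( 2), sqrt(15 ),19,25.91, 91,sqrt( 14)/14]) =[  -  77, sqrt (14)/14,  sqrt( 7), E  ,  sqrt( 15),3*sqrt( 2 ),19, 25.91, 52,91 ] 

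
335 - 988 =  - 653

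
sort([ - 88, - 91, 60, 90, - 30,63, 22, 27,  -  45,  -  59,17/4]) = [- 91  , - 88, - 59, - 45, - 30,17/4, 22 , 27,  60, 63, 90]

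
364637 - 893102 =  - 528465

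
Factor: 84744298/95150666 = 13^( - 1) * 17^( - 1 ) * 215273^( - 1) * 42372149^1 = 42372149/47575333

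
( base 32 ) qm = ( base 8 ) 1526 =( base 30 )se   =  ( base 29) 10D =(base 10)854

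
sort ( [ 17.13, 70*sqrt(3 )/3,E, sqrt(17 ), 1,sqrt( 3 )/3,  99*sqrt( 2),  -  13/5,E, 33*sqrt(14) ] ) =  [  -  13/5 , sqrt( 3 )/3, 1, E,E,sqrt( 17),17.13,70*sqrt( 3 )/3,33*sqrt( 14 ), 99*sqrt (2) ] 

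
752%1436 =752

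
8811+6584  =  15395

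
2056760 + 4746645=6803405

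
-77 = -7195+7118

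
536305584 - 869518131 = - 333212547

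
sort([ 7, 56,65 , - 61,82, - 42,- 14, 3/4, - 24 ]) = [ - 61, - 42, - 24,- 14 , 3/4, 7, 56,65,82] 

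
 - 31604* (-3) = 94812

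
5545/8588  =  5545/8588   =  0.65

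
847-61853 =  - 61006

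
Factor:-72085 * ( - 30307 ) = 2184680095 = 5^1*13^1*1109^1*30307^1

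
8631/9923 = 8631/9923 = 0.87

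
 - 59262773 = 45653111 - 104915884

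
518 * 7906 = 4095308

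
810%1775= 810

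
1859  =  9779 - 7920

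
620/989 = 620/989 = 0.63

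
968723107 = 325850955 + 642872152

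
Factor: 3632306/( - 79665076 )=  - 2^( - 1)*19^1*61^1 *1567^1 *19916269^(-1 ) = -  1816153/39832538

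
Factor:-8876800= - 2^8*5^2*19^1 * 73^1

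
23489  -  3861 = 19628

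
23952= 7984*3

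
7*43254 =302778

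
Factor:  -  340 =-2^2*5^1 *17^1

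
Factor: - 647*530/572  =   - 171455/286 = - 2^( - 1)*5^1*11^( - 1)*13^( - 1)*53^1 * 647^1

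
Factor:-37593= - 3^2*4177^1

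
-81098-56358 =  - 137456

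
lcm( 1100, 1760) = 8800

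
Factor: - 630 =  - 2^1 * 3^2*5^1 * 7^1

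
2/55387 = 2/55387 = 0.00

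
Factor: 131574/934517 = 2^1*3^1 * 21929^1*934517^( - 1) 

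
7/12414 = 7/12414 = 0.00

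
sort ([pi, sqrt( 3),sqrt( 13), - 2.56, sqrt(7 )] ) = [ - 2.56, sqrt ( 3 ) , sqrt (7 ), pi, sqrt( 13)] 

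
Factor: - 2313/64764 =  - 1/28 = - 2^( - 2)*7^( - 1 ) 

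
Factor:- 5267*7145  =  - 5^1*23^1*229^1*1429^1 = - 37632715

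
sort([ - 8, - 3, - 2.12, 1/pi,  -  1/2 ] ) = [ - 8,-3, - 2.12, - 1/2, 1/pi ] 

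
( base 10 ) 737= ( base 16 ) 2E1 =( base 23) 191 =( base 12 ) 515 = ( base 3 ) 1000022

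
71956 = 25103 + 46853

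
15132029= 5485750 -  - 9646279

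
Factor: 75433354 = 2^1 *31^1 * 139^1*8753^1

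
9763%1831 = 608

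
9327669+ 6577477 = 15905146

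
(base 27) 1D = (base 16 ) 28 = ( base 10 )40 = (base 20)20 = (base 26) 1e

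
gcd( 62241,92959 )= 1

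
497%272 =225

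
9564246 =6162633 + 3401613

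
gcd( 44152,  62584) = 8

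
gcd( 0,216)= 216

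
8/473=8/473  =  0.02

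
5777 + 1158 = 6935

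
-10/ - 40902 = 5/20451 = 0.00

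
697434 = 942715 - 245281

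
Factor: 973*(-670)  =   - 2^1*5^1*7^1*67^1*139^1  =  - 651910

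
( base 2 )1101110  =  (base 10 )110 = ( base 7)215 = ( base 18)62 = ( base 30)3k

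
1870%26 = 24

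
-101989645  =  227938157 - 329927802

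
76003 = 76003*1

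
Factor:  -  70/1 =-2^1*5^1*7^1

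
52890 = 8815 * 6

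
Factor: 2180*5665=12349700 =2^2*5^2*11^1*103^1  *109^1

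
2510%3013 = 2510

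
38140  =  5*7628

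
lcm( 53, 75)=3975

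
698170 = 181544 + 516626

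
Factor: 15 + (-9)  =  2^1*3^1 = 6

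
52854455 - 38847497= 14006958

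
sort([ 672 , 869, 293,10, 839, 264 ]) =[ 10,264 , 293,  672,839,869]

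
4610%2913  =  1697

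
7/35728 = 1/5104=0.00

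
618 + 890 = 1508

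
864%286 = 6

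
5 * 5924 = 29620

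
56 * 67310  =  3769360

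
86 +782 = 868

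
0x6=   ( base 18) 6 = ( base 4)12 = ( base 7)6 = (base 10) 6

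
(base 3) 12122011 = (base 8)10014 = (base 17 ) E3B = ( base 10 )4108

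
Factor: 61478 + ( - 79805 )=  - 3^1* 41^1 * 149^1= - 18327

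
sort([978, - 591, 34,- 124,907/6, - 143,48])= [ - 591, - 143,  -  124,34,48 , 907/6, 978] 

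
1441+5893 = 7334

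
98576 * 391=38543216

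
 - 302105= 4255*( - 71)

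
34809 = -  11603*(  -  3 ) 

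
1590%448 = 246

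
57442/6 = 9573 +2/3 = 9573.67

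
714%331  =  52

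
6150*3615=22232250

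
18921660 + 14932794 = 33854454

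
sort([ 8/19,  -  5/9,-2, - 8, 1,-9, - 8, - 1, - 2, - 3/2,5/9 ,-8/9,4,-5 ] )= [ - 9, - 8, - 8,-5, - 2, - 2, - 3/2, - 1,-8/9, - 5/9,8/19,5/9, 1,  4] 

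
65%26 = 13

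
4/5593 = 4/5593 = 0.00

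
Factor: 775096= 2^3*7^1*13841^1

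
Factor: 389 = 389^1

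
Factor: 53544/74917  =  2^3*3^1*19^( - 1)*23^1 * 97^1*3943^(-1) 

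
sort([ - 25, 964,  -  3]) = [ - 25 , - 3, 964] 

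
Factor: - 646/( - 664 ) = 323/332 = 2^(- 2)*17^1*19^1*83^ ( - 1)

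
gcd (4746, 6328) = 1582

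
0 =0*34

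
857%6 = 5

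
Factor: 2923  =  37^1*79^1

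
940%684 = 256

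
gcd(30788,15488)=4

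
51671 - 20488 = 31183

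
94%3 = 1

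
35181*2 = 70362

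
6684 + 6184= 12868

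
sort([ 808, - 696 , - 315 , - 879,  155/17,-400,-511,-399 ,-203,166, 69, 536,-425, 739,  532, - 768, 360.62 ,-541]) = [-879,-768, - 696,-541, - 511, - 425, - 400, - 399, - 315, - 203,155/17,  69,166,360.62, 532, 536, 739,  808]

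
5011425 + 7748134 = 12759559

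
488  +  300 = 788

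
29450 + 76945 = 106395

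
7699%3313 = 1073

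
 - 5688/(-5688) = 1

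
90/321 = 30/107 = 0.28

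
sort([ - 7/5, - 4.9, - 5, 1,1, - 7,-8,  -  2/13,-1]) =[ - 8,-7 , - 5,- 4.9, - 7/5,- 1, - 2/13,1, 1 ]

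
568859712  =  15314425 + 553545287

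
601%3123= 601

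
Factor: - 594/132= -9/2 = -2^( - 1 )*3^2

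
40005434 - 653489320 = - 613483886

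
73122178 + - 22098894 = 51023284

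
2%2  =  0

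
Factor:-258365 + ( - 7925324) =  -79^1*103591^1 = - 8183689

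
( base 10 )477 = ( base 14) 261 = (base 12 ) 339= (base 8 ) 735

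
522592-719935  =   - 197343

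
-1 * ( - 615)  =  615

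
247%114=19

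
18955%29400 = 18955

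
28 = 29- 1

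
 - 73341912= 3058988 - 76400900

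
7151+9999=17150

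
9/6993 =1/777=0.00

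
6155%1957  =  284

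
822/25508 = 411/12754 = 0.03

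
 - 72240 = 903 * ( - 80 )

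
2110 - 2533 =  -423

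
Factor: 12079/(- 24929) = -47/97  =  - 47^1 * 97^ (-1 ) 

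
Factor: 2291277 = 3^1* 17^1* 44927^1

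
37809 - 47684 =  - 9875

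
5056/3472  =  316/217 = 1.46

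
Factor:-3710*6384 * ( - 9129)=216217078560 = 2^5 * 3^2 * 5^1*7^2*17^1* 19^1*53^1 * 179^1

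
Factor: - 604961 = -7^1 * 86423^1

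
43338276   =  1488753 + 41849523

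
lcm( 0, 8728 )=0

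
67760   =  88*770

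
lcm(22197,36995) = 110985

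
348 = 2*174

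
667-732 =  - 65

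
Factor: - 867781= - 867781^1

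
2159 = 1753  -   -406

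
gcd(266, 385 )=7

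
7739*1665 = 12885435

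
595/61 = 9 + 46/61=9.75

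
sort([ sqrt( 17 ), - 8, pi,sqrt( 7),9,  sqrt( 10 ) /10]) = [ - 8,sqrt(10) /10,sqrt(7),pi,sqrt(17), 9]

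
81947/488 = 81947/488 = 167.92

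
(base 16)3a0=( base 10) 928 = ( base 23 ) 1h8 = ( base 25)1C3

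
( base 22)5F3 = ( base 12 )1715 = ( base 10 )2753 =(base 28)3E9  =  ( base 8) 5301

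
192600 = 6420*30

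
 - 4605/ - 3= 1535/1 = 1535.00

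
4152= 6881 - 2729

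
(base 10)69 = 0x45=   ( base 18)3F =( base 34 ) 21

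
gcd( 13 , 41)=1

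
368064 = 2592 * 142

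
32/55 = 32/55 = 0.58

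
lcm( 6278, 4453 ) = 382958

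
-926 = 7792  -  8718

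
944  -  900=44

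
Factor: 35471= 79^1*449^1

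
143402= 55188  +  88214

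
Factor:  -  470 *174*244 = -19954320 = - 2^4 * 3^1*5^1*29^1*47^1*61^1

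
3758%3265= 493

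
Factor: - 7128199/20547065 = -5^( - 1 )*7^(  -  1 )*11^( - 1)*13^1*83^( - 1)* 643^(  -  1 )*548323^1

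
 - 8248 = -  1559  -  6689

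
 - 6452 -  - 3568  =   - 2884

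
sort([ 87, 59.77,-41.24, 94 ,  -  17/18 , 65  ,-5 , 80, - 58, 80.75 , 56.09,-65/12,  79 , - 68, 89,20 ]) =[ - 68, - 58, - 41.24, - 65/12,  -  5 , - 17/18 , 20,56.09,59.77,65, 79, 80,80.75,87,  89  ,  94 ]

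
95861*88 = 8435768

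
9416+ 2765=12181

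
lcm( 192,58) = 5568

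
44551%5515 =431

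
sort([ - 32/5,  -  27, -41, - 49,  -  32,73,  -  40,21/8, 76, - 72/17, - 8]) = [-49, - 41, - 40, - 32, - 27 ,-8, - 32/5, - 72/17,21/8,  73,  76]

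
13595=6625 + 6970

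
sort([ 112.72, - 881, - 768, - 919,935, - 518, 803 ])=[ - 919,  -  881,-768, - 518, 112.72,803,935]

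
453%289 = 164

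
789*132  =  104148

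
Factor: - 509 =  - 509^1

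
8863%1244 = 155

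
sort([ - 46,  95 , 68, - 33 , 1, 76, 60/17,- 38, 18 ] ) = [ - 46, - 38, - 33,1,60/17, 18,  68,76,95 ] 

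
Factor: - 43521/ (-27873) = 3^( - 1 )*19^( - 1 )*89^1 =89/57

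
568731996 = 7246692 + 561485304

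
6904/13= 531 +1/13 = 531.08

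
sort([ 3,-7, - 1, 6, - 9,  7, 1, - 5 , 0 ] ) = [ - 9, - 7, - 5, - 1 , 0, 1,3  ,  6 , 7 ]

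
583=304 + 279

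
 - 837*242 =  - 202554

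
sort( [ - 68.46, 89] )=[ - 68.46, 89]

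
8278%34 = 16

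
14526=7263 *2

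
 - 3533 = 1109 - 4642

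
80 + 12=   92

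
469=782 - 313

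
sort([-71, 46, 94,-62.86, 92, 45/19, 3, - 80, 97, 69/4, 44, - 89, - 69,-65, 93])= [  -  89, - 80, - 71, - 69,-65, - 62.86, 45/19,3, 69/4,44, 46,92,93, 94,97]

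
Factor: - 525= -3^1*5^2*7^1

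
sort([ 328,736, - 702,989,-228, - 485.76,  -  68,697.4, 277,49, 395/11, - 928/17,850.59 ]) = [ - 702, - 485.76,  -  228, - 68, - 928/17,395/11,49,277,328,697.4, 736,850.59,  989]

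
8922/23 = 8922/23 = 387.91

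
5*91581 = 457905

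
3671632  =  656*5597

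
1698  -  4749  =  -3051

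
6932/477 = 14 + 254/477 = 14.53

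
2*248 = 496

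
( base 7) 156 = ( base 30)30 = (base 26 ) 3c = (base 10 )90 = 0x5A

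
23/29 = 23/29 = 0.79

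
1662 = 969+693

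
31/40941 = 31/40941 = 0.00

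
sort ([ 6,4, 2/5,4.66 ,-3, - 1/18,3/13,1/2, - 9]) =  [ - 9, - 3, - 1/18,3/13,2/5,1/2, 4, 4.66,6 ] 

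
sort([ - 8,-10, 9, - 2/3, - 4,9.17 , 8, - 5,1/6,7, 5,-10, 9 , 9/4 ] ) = [ - 10, - 10, - 8, - 5, - 4,-2/3,1/6,9/4, 5,7, 8, 9, 9,9.17] 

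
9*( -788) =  - 7092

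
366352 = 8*45794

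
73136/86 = 36568/43 = 850.42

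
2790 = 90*31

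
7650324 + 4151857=11802181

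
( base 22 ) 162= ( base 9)756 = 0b1001101010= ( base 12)436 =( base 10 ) 618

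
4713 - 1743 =2970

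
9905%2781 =1562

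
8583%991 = 655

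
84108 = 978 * 86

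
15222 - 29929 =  - 14707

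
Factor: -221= -13^1*17^1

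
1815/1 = 1815 = 1815.00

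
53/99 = 53/99 = 0.54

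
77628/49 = 1584 + 12/49 = 1584.24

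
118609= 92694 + 25915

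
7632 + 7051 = 14683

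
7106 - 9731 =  - 2625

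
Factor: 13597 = 13597^1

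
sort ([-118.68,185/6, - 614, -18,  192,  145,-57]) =[ - 614,-118.68,  -  57,-18,185/6,  145, 192]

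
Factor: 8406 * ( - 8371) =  - 70366626=   - 2^1*3^2*11^1*467^1*761^1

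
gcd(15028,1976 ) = 52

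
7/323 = 7/323 = 0.02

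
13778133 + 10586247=24364380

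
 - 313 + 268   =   - 45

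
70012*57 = 3990684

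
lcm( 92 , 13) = 1196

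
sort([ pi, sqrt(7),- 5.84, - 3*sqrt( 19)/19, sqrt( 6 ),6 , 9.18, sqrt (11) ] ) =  [  -  5.84, - 3 * sqrt( 19)/19, sqrt( 6 ), sqrt(7), pi , sqrt(11), 6 , 9.18] 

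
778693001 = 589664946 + 189028055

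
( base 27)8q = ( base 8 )362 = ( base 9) 288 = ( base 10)242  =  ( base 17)E4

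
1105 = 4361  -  3256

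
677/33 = 677/33 = 20.52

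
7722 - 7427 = 295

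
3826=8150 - 4324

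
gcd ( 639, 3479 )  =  71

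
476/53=476/53   =  8.98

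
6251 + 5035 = 11286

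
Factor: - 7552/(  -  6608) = 2^3*7^( - 1)= 8/7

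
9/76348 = 9/76348 = 0.00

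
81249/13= 6249+12/13 = 6249.92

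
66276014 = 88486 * 749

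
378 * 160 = 60480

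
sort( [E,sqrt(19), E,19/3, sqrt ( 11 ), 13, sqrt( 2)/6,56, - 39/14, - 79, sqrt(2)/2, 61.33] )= [ - 79,-39/14, sqrt(2 )/6 , sqrt(2)/2,E , E,  sqrt(11), sqrt(19),19/3, 13, 56, 61.33 ]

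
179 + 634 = 813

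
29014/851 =29014/851 = 34.09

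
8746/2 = 4373 =4373.00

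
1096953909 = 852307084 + 244646825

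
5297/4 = 5297/4= 1324.25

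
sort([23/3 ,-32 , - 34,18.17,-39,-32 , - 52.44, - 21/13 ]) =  [  -  52.44,  -  39, -34, -32 , - 32,-21/13, 23/3,18.17 ]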